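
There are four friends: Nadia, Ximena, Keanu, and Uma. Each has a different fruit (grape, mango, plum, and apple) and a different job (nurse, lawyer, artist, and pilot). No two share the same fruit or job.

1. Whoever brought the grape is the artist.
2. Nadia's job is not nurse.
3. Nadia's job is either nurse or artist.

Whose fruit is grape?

Nadia

With clues 1–3, Keanu, Uma, and Ximena are impossible for the one with fruit grape.
That leaves Nadia.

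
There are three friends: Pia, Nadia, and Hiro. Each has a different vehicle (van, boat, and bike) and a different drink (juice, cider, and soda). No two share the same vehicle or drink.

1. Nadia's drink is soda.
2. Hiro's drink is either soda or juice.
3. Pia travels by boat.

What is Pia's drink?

Clue 1 rules out soda for Pia's drink.
With clues 1–2, juice is impossible for Pia's drink.
That leaves cider.

cider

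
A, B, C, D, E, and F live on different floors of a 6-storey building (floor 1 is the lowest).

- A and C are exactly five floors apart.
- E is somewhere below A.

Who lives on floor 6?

With clue 1, B, D, E, and F are ruled out for floor 6.
With clues 1–2, C is ruled out for floor 6.
So floor 6 is A.

A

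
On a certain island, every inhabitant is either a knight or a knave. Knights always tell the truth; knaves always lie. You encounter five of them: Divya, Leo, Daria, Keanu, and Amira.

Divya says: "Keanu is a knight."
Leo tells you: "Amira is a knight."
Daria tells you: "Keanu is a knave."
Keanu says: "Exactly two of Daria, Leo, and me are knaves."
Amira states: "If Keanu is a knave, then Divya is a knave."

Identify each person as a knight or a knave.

Divya: knave, Leo: knight, Daria: knight, Keanu: knave, Amira: knight

Consider Divya. Suppose Divya is a knight.
Then no assignment of the remaining roles makes every statement match its speaker's type — contradiction.
So Divya is a knave.
With that fixed, Amira's statement is true, so Amira is a knight.
With that fixed, Leo's statement is true, so Leo is a knight.
Consider Daria. Suppose Daria is a knave.
Then whichever role Keanu has, Keanu's statement has the wrong truth value — contradiction.
So Daria is a knight.
With that fixed, Keanu's statement is false, so Keanu is a knave.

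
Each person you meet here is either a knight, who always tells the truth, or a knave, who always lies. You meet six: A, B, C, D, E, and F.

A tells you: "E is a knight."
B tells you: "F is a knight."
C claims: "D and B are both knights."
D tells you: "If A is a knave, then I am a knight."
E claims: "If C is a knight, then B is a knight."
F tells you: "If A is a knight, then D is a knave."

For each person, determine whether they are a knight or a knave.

A: knight, B: knave, C: knave, D: knight, E: knight, F: knave

Consider A. Suppose A is a knave.
Then no assignment of the remaining roles makes every statement match its speaker's type — contradiction.
So A is a knight.
With that fixed, D's statement is true, so D is a knight.
With that fixed, F's statement is false, so F is a knave.
With that fixed, B's statement is false, so B is a knave.
With that fixed, C's statement is false, so C is a knave.
With that fixed, E's statement is true, so E is a knight.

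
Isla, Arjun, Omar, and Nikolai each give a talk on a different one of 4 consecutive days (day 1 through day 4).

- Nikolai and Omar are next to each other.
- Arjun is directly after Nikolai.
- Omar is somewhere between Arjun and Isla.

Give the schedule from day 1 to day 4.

From clues 1–2: Isla is in {1,4}.
From clues 1–3: Isla → day 1, Omar → day 2, Nikolai → day 3, Arjun → day 4.

Isla, Omar, Nikolai, Arjun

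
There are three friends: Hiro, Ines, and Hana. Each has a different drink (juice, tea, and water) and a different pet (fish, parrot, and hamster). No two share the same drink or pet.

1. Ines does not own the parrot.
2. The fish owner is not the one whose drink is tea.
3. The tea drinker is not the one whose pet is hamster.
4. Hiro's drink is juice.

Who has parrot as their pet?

Hana

Clue 1 rules out Ines for the one with pet parrot.
With clues 1–4, Hiro is impossible for the one with pet parrot.
That leaves Hana.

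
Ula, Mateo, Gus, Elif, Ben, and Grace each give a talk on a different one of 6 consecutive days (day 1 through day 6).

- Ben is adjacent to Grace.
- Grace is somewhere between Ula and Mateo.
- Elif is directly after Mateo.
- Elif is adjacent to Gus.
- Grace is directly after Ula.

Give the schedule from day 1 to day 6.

From clues 1–2: Ben is in {2,3,4,5}.
From clues 1–3: Ula is in {1,2,5,6}.
From clues 1–4: Ula is in {1,6}.
From clues 1–5: Ula → day 1, Grace → day 2, Ben → day 3, Mateo → day 4, Elif → day 5, Gus → day 6.

Ula, Grace, Ben, Mateo, Elif, Gus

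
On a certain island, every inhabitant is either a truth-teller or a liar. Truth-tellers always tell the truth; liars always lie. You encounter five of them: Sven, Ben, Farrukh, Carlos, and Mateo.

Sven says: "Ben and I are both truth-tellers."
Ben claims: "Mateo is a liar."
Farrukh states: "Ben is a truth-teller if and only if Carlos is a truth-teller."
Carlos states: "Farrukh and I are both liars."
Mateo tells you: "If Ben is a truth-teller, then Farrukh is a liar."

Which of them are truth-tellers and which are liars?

Sven: liar, Ben: liar, Farrukh: truth-teller, Carlos: liar, Mateo: truth-teller

Consider Sven. Suppose Sven is a truth-teller.
Then no assignment of the remaining roles makes every statement match its speaker's type — contradiction.
So Sven is a liar.
Consider Ben. Suppose Ben is a truth-teller.
Then no assignment of the remaining roles makes every statement match its speaker's type — contradiction.
So Ben is a liar.
With that fixed, Mateo's statement is true, so Mateo is a truth-teller.
Consider Farrukh. Suppose Farrukh is a liar.
Then whichever role Carlos has, Carlos's statement has the wrong truth value — contradiction.
So Farrukh is a truth-teller.
With that fixed, Carlos's statement is false, so Carlos is a liar.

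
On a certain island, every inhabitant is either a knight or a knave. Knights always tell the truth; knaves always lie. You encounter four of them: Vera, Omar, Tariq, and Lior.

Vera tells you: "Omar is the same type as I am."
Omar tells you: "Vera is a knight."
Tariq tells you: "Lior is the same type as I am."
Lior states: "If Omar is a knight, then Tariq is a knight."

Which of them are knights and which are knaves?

Consider Vera. Suppose Vera is a knave.
Then no assignment of the remaining roles makes every statement match its speaker's type — contradiction.
So Vera is a knight.
With that fixed, Omar's statement is true, so Omar is a knight.
Consider Tariq. Suppose Tariq is a knave.
Then no assignment of the remaining roles makes every statement match its speaker's type — contradiction.
So Tariq is a knight.
With that fixed, Lior's statement is true, so Lior is a knight.

Vera: knight, Omar: knight, Tariq: knight, Lior: knight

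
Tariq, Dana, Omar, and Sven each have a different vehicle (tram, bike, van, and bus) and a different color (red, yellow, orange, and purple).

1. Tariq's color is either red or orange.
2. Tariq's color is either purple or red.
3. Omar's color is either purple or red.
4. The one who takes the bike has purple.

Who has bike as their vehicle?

With clues 1–4, Dana, Sven, and Tariq are impossible for the one with vehicle bike.
That leaves Omar.

Omar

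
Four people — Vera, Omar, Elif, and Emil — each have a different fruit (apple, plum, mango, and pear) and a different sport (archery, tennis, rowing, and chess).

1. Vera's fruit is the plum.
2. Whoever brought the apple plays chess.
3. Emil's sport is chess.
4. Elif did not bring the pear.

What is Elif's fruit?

mango

Clue 1 rules out plum for Elif's fruit.
With clues 1–3, apple is impossible for Elif's fruit.
With clues 1–4, pear is impossible for Elif's fruit.
That leaves mango.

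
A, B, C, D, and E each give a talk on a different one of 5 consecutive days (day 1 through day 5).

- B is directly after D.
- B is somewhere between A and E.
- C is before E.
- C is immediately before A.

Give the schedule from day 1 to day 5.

From clue 1: B is in {2,3,4,5}.
From clues 1–2: B is in {3,4}.
From clues 1–4: C → day 1, A → day 2, D → day 3, B → day 4, E → day 5.

C, A, D, B, E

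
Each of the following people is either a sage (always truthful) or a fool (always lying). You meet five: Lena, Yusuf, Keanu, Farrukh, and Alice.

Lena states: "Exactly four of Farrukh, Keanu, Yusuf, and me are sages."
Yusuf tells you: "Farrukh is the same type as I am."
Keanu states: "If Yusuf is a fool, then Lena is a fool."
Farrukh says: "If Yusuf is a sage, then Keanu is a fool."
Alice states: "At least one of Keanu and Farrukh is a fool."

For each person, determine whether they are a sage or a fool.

Consider Lena. Suppose Lena is a sage.
Then no assignment of the remaining roles makes every statement match its speaker's type — contradiction.
So Lena is a fool.
With that fixed, Keanu's statement is true, so Keanu is a sage.
Consider Yusuf. Suppose Yusuf is a sage.
Then no assignment of the remaining roles makes every statement match its speaker's type — contradiction.
So Yusuf is a fool.
With that fixed, Farrukh's statement is true, so Farrukh is a sage.
With that fixed, Alice's statement is false, so Alice is a fool.

Lena: fool, Yusuf: fool, Keanu: sage, Farrukh: sage, Alice: fool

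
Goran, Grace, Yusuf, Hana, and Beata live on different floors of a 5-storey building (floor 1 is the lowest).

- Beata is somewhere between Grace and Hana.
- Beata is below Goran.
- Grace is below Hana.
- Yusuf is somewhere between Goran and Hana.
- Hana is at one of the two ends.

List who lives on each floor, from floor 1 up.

Grace, Beata, Goran, Yusuf, Hana

From clue 1: Beata is in {2,3,4}.
From clues 1–2: Beata is in {2,3}.
From clues 1–3: Grace is in {1,2}.
From clues 1–4: Grace → floor 1, Beata → floor 2, Yusuf → floor 4.
From clues 1–5: Goran → floor 3, Hana → floor 5.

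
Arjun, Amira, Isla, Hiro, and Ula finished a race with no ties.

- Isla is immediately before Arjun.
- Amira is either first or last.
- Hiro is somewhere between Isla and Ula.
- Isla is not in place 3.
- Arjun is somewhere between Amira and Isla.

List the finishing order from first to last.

Isla, Arjun, Hiro, Ula, Amira

From clue 1: Arjun is in {2,3,4,5}.
From clues 1–2: Amira is in {1,5}.
From clues 1–5: Isla → place 1, Arjun → place 2, Hiro → place 3, Ula → place 4, Amira → place 5.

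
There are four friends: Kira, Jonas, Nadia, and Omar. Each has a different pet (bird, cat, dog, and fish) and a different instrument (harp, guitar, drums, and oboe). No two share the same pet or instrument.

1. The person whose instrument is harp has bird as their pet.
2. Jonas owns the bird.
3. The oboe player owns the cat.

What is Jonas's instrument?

With clues 1–2, drums, guitar, and oboe are impossible for Jonas's instrument.
That leaves harp.

harp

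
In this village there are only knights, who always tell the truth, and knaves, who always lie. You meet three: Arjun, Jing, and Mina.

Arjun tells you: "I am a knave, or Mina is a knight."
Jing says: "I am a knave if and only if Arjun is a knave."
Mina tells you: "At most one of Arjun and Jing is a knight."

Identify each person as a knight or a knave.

Consider Arjun. Suppose Arjun is a knave.
Then Arjun's own statement would have to be false, but it can't be — contradiction.
So Arjun is a knight.
Consider Jing. Suppose Jing is a knight.
Then no assignment of the remaining roles makes every statement match its speaker's type — contradiction.
So Jing is a knave.
With that fixed, Mina's statement is true, so Mina is a knight.

Arjun: knight, Jing: knave, Mina: knight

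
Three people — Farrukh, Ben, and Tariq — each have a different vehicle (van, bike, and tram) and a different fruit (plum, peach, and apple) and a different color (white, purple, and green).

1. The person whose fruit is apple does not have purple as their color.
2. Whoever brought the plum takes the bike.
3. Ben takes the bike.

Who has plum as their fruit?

With clues 1–3, Farrukh and Tariq are impossible for the one with fruit plum.
That leaves Ben.

Ben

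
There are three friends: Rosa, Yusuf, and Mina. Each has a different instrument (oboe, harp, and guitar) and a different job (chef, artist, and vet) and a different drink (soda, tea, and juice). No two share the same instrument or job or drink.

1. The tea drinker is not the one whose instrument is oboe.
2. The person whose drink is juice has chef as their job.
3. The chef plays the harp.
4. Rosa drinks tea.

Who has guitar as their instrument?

Rosa

With clues 1–4, Mina and Yusuf are impossible for the one with instrument guitar.
That leaves Rosa.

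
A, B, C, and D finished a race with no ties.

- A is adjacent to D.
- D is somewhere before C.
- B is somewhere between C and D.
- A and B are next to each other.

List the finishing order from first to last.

From clues 1–2: C is in {3,4}.
From clues 1–3: B → place 3, C → place 4.
From clues 1–4: D → place 1, A → place 2.

D, A, B, C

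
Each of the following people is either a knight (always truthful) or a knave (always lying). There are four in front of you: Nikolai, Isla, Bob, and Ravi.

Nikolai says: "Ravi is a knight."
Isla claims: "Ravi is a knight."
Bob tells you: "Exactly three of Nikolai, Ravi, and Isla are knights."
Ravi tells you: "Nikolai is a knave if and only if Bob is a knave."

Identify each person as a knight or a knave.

Consider Nikolai. Suppose Nikolai is a knave.
Then no assignment of the remaining roles makes every statement match its speaker's type — contradiction.
So Nikolai is a knight.
Consider Isla. Suppose Isla is a knave.
Then no assignment of the remaining roles makes every statement match its speaker's type — contradiction.
So Isla is a knight.
Consider Bob. Suppose Bob is a knave.
Then no assignment of the remaining roles makes every statement match its speaker's type — contradiction.
So Bob is a knight.
With that fixed, Ravi's statement is true, so Ravi is a knight.

Nikolai: knight, Isla: knight, Bob: knight, Ravi: knight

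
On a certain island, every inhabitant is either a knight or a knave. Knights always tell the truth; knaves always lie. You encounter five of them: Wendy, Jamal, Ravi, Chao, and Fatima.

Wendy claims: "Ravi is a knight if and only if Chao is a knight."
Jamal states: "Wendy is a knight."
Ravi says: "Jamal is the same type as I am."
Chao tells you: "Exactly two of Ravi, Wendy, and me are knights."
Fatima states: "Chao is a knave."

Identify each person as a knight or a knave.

Consider Wendy. Suppose Wendy is a knave.
Then no assignment of the remaining roles makes every statement match its speaker's type — contradiction.
So Wendy is a knight.
With that fixed, Jamal's statement is true, so Jamal is a knight.
Consider Ravi. Suppose Ravi is a knight.
Then whichever role Chao has, Chao's statement has the wrong truth value — contradiction.
So Ravi is a knave.
Consider Chao. Suppose Chao is a knight.
Then Wendy's statement comes out false, contradicting Wendy being a knight.
So Chao is a knave.
With that fixed, Fatima's statement is true, so Fatima is a knight.

Wendy: knight, Jamal: knight, Ravi: knave, Chao: knave, Fatima: knight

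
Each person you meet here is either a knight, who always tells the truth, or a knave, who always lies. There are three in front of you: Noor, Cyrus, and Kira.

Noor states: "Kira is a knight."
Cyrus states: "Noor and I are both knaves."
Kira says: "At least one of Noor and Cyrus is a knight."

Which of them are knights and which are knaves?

Noor: knight, Cyrus: knave, Kira: knight

Consider Noor. Suppose Noor is a knave.
Then whichever role Cyrus has, Cyrus's statement has the wrong truth value — contradiction.
So Noor is a knight.
With that fixed, Cyrus's statement is false, so Cyrus is a knave.
With that fixed, Kira's statement is true, so Kira is a knight.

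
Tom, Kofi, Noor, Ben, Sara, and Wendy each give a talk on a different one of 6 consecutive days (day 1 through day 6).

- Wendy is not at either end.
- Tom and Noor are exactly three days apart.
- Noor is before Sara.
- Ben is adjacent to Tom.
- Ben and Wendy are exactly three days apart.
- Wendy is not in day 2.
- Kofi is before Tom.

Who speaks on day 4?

With clues 1–5, Ben and Kofi are ruled out for day 4.
With clues 1–6, Tom is ruled out for day 4.
With clues 1–7, Noor and Wendy are ruled out for day 4.
So day 4 is Sara.

Sara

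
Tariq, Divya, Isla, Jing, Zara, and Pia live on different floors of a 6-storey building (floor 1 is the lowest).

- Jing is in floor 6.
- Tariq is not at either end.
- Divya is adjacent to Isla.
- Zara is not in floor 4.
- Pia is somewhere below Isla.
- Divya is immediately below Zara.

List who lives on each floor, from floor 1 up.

Pia, Tariq, Isla, Divya, Zara, Jing

From clue 1: Jing → floor 6.
From clues 1–2: Tariq is in {2,3,4,5}.
From clues 1–5: Pia is in {1,2,3}.
From clues 1–6: Pia → floor 1, Tariq → floor 2, Isla → floor 3, Divya → floor 4, Zara → floor 5.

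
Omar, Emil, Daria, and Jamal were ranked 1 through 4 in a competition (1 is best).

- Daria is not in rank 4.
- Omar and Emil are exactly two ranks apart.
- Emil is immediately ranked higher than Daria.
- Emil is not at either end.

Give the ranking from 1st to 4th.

From clue 1: Daria is in {1,2,3}.
From clues 1–3: Omar is in {3,4}.
From clues 1–4: Jamal → rank 1, Emil → rank 2, Daria → rank 3, Omar → rank 4.

Jamal, Emil, Daria, Omar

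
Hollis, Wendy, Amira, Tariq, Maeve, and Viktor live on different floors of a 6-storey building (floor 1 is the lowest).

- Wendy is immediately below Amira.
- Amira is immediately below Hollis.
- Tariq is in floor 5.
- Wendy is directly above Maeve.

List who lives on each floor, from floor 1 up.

Maeve, Wendy, Amira, Hollis, Tariq, Viktor

From clue 1: Wendy is in {1,2,3,4,5}.
From clues 1–2: Hollis is in {3,4,5,6}.
From clues 1–3: Tariq → floor 5.
From clues 1–4: Maeve → floor 1, Wendy → floor 2, Amira → floor 3, Hollis → floor 4, Viktor → floor 6.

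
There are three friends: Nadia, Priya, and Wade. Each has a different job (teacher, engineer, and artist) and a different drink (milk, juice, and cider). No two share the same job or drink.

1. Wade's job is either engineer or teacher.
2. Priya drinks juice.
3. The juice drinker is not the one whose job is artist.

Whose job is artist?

Nadia

Clue 1 rules out Wade for the one with job artist.
With clues 1–3, Priya is impossible for the one with job artist.
That leaves Nadia.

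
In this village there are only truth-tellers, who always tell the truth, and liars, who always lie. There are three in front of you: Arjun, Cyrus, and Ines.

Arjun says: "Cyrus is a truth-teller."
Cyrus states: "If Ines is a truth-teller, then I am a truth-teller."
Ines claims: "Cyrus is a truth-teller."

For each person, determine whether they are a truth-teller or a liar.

Consider Arjun. Suppose Arjun is a liar.
Then no assignment of the remaining roles makes every statement match its speaker's type — contradiction.
So Arjun is a truth-teller.
Consider Cyrus. Suppose Cyrus is a liar.
Then Arjun's statement comes out false, contradicting Arjun being a truth-teller.
So Cyrus is a truth-teller.
With that fixed, Ines's statement is true, so Ines is a truth-teller.

Arjun: truth-teller, Cyrus: truth-teller, Ines: truth-teller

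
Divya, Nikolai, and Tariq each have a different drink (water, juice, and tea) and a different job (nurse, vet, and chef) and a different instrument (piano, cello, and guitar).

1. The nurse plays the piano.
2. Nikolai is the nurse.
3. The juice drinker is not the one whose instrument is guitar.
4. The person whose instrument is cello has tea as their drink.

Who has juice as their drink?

With clues 1–4, Divya and Tariq are impossible for the one with drink juice.
That leaves Nikolai.

Nikolai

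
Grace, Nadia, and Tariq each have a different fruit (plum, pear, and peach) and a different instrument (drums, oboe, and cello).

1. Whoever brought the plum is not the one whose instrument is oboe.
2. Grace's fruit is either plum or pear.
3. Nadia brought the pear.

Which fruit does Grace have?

plum

With clues 1–2, peach is impossible for Grace's fruit.
With clues 1–3, pear is impossible for Grace's fruit.
That leaves plum.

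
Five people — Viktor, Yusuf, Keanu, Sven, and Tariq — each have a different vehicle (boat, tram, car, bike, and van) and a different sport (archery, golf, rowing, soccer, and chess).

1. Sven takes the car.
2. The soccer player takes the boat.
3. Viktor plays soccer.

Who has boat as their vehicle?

Clue 1 rules out Sven for the one with vehicle boat.
With clues 1–3, Keanu, Tariq, and Yusuf are impossible for the one with vehicle boat.
That leaves Viktor.

Viktor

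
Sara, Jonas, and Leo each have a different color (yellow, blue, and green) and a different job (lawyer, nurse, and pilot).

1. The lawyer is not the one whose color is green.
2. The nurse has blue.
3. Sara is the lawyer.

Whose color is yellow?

With clues 1–3, Jonas and Leo are impossible for the one with color yellow.
That leaves Sara.

Sara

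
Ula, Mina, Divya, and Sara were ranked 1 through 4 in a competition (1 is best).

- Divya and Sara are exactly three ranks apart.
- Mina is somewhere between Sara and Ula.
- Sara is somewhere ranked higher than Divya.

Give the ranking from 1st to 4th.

Sara, Mina, Ula, Divya

From clue 1: Ula is in {2,3}.
From clues 1–3: Sara → rank 1, Mina → rank 2, Ula → rank 3, Divya → rank 4.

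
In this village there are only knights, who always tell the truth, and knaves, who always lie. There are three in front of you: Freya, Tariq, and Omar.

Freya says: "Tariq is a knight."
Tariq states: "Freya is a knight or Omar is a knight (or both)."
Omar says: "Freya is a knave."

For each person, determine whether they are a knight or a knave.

Freya: knight, Tariq: knight, Omar: knave

Consider Freya. Suppose Freya is a knave.
Then no assignment of the remaining roles makes every statement match its speaker's type — contradiction.
So Freya is a knight.
With that fixed, Tariq's statement is true, so Tariq is a knight.
With that fixed, Omar's statement is false, so Omar is a knave.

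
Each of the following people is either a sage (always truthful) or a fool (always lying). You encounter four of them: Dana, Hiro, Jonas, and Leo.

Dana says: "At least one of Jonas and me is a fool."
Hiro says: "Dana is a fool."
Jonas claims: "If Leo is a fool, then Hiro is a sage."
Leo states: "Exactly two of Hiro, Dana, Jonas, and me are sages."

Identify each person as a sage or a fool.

Dana: sage, Hiro: fool, Jonas: fool, Leo: fool

Consider Dana. Suppose Dana is a fool.
Then Dana's own statement would have to be false, but it can't be — contradiction.
So Dana is a sage.
With that fixed, Hiro's statement is false, so Hiro is a fool.
Consider Jonas. Suppose Jonas is a sage.
Then Dana's statement comes out false, contradicting Dana being a sage.
So Jonas is a fool.
Consider Leo. Suppose Leo is a sage.
Then Jonas's statement comes out true, contradicting Jonas being a fool.
So Leo is a fool.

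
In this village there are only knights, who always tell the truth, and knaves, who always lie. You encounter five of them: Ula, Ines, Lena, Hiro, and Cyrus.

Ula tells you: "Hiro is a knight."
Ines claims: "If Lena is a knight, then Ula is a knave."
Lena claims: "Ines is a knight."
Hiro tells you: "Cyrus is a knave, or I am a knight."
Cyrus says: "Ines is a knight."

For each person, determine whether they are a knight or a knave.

Consider Ula. Suppose Ula is a knight.
Then no assignment of the remaining roles makes every statement match its speaker's type — contradiction.
So Ula is a knave.
With that fixed, Ines's statement is true, so Ines is a knight.
With that fixed, Lena's statement is true, so Lena is a knight.
With that fixed, Cyrus's statement is true, so Cyrus is a knight.
Consider Hiro. Suppose Hiro is a knight.
Then Ula's statement comes out true, contradicting Ula being a knave.
So Hiro is a knave.

Ula: knave, Ines: knight, Lena: knight, Hiro: knave, Cyrus: knight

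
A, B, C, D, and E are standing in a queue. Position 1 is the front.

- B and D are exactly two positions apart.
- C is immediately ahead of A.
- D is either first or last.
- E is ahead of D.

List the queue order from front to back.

From clues 1–2: A is in {2,5}.
From clues 1–3: B → position 3.
From clues 1–4: C → position 1, A → position 2, E → position 4, D → position 5.

C, A, B, E, D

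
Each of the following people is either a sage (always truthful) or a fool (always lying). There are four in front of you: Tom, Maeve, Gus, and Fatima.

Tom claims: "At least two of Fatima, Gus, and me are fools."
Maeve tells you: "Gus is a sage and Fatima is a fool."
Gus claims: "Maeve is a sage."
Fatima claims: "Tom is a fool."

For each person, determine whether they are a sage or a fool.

Consider Tom. Suppose Tom is a fool.
Then no assignment of the remaining roles makes every statement match its speaker's type — contradiction.
So Tom is a sage.
With that fixed, Fatima's statement is false, so Fatima is a fool.
Consider Maeve. Suppose Maeve is a sage.
Then no assignment of the remaining roles makes every statement match its speaker's type — contradiction.
So Maeve is a fool.
With that fixed, Gus's statement is false, so Gus is a fool.

Tom: sage, Maeve: fool, Gus: fool, Fatima: fool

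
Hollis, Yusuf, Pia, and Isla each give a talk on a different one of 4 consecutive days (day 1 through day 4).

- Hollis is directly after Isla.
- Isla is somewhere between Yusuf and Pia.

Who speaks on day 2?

Isla

With clues 1–2, Hollis, Pia, and Yusuf are ruled out for day 2.
So day 2 is Isla.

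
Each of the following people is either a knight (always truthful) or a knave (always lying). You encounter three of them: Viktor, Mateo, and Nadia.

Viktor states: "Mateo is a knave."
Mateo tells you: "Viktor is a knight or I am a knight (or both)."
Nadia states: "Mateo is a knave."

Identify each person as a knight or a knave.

Viktor: knave, Mateo: knight, Nadia: knave

Consider Viktor. Suppose Viktor is a knight.
Then no assignment of the remaining roles makes every statement match its speaker's type — contradiction.
So Viktor is a knave.
Consider Mateo. Suppose Mateo is a knave.
Then Viktor's statement comes out true, contradicting Viktor being a knave.
So Mateo is a knight.
With that fixed, Nadia's statement is false, so Nadia is a knave.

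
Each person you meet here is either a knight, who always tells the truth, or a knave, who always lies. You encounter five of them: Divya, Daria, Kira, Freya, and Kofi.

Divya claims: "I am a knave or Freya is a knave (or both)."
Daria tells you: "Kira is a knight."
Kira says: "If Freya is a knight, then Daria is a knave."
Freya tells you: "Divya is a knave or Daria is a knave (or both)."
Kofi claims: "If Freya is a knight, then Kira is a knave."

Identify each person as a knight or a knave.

Consider Divya. Suppose Divya is a knave.
Then Divya's own statement would have to be false, but it can't be — contradiction.
So Divya is a knight.
Consider Daria. Suppose Daria is a knave.
Then no assignment of the remaining roles makes every statement match its speaker's type — contradiction.
So Daria is a knight.
With that fixed, Freya's statement is false, so Freya is a knave.
With that fixed, Kofi's statement is true, so Kofi is a knight.
With that fixed, Kira's statement is true, so Kira is a knight.

Divya: knight, Daria: knight, Kira: knight, Freya: knave, Kofi: knight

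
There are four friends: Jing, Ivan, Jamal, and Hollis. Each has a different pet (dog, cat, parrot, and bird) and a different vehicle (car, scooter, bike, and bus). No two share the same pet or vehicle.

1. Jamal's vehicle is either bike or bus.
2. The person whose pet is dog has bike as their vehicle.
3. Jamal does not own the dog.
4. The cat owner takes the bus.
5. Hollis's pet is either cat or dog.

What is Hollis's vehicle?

With clues 1–3, bus is impossible for Hollis's vehicle.
With clues 1–5, car and scooter are impossible for Hollis's vehicle.
That leaves bike.

bike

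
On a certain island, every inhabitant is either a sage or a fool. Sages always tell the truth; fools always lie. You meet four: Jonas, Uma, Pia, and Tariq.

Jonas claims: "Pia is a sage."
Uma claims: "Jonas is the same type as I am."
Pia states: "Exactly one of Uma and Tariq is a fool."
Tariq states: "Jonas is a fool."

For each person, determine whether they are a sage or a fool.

Consider Jonas. Suppose Jonas is a fool.
Then whichever role Uma has, Uma's statement has the wrong truth value — contradiction.
So Jonas is a sage.
With that fixed, Tariq's statement is false, so Tariq is a fool.
Consider Uma. Suppose Uma is a fool.
Then no assignment of the remaining roles makes every statement match its speaker's type — contradiction.
So Uma is a sage.
With that fixed, Pia's statement is true, so Pia is a sage.

Jonas: sage, Uma: sage, Pia: sage, Tariq: fool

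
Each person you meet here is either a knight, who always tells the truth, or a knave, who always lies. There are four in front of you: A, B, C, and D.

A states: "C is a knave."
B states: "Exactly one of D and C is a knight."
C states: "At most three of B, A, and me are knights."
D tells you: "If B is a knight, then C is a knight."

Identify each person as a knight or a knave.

A: knave, B: knave, C: knight, D: knight

Regardless of anyone's role, C's statement is true, so C is a knight.
With that fixed, D's statement is true, so D is a knight.
With that fixed, A's statement is false, so A is a knave.
With that fixed, B's statement is false, so B is a knave.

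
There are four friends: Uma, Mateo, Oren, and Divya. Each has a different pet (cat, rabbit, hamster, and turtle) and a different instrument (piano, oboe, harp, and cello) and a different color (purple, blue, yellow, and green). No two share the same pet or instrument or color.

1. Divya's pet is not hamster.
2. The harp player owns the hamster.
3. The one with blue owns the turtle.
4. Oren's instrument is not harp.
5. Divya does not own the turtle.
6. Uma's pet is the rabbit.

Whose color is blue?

With clues 1–5, Divya is impossible for the one with color blue.
With clues 1–6, Mateo and Uma are impossible for the one with color blue.
That leaves Oren.

Oren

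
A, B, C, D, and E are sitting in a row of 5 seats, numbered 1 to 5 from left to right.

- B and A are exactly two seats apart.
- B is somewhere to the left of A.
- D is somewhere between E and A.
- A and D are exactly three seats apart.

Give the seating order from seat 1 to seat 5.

E, D, B, C, A

From clues 1–2: A is in {3,4,5}.
From clues 1–4: E → seat 1, D → seat 2, B → seat 3, C → seat 4, A → seat 5.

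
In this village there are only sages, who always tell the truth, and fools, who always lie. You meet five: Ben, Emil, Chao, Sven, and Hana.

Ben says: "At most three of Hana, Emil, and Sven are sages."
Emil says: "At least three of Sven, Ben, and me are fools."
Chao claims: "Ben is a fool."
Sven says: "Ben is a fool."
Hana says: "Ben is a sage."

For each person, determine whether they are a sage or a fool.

Ben: sage, Emil: fool, Chao: fool, Sven: fool, Hana: sage

Regardless of anyone's role, Ben's statement is true, so Ben is a sage.
With that fixed, Emil's statement is false, so Emil is a fool.
With that fixed, Chao's statement is false, so Chao is a fool.
With that fixed, Sven's statement is false, so Sven is a fool.
With that fixed, Hana's statement is true, so Hana is a sage.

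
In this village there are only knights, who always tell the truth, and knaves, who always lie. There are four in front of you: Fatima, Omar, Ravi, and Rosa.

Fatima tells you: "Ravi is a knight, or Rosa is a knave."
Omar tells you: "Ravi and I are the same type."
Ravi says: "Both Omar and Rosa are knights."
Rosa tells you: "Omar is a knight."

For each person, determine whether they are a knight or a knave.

Fatima: knight, Omar: knight, Ravi: knight, Rosa: knight

Consider Fatima. Suppose Fatima is a knave.
Then no assignment of the remaining roles makes every statement match its speaker's type — contradiction.
So Fatima is a knight.
Consider Omar. Suppose Omar is a knave.
Then no assignment of the remaining roles makes every statement match its speaker's type — contradiction.
So Omar is a knight.
With that fixed, Rosa's statement is true, so Rosa is a knight.
With that fixed, Ravi's statement is true, so Ravi is a knight.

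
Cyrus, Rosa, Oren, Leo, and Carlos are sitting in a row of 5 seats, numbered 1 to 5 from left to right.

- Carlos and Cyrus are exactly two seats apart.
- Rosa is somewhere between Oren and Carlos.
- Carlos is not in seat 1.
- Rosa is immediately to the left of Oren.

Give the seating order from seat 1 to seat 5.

Cyrus, Leo, Carlos, Rosa, Oren

From clues 1–2: Rosa is in {2,3,4}.
From clues 1–4: Cyrus → seat 1, Leo → seat 2, Carlos → seat 3, Rosa → seat 4, Oren → seat 5.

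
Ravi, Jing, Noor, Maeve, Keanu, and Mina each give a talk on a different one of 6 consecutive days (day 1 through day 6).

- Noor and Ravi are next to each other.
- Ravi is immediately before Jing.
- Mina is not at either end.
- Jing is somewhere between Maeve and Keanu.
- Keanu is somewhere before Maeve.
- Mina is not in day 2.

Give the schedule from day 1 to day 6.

Keanu, Noor, Ravi, Jing, Mina, Maeve

From clues 1–2: Ravi is in {2,3,4,5}.
From clues 1–4: Ravi is in {3,4}.
From clues 1–5: Keanu → day 1, Maeve → day 6.
From clues 1–6: Noor → day 2, Ravi → day 3, Jing → day 4, Mina → day 5.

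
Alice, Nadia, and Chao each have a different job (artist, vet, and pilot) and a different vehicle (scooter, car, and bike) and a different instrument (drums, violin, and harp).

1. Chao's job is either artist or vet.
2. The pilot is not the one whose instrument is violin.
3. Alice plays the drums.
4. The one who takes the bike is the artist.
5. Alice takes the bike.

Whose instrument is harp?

Nadia

With clues 1–3, Alice is impossible for the one with instrument harp.
With clues 1–5, Chao is impossible for the one with instrument harp.
That leaves Nadia.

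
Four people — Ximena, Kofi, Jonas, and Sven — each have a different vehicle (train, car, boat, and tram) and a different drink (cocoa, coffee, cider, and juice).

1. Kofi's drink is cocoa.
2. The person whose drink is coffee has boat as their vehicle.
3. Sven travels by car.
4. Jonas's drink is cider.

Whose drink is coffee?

Ximena

Clue 1 rules out Kofi for the one with drink coffee.
With clues 1–3, Sven is impossible for the one with drink coffee.
With clues 1–4, Jonas is impossible for the one with drink coffee.
That leaves Ximena.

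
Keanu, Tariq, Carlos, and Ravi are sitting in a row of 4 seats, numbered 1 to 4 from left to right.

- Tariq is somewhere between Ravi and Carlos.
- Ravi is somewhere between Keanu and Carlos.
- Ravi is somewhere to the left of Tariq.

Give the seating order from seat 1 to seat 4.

Keanu, Ravi, Tariq, Carlos

From clue 1: Tariq is in {2,3}.
From clues 1–2: Keanu is in {1,4}.
From clues 1–3: Keanu → seat 1, Ravi → seat 2, Tariq → seat 3, Carlos → seat 4.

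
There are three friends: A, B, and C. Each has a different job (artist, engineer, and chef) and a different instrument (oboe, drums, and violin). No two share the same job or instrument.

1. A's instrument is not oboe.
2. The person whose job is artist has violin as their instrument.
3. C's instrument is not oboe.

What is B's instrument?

With clues 1–3, drums and violin are impossible for B's instrument.
That leaves oboe.

oboe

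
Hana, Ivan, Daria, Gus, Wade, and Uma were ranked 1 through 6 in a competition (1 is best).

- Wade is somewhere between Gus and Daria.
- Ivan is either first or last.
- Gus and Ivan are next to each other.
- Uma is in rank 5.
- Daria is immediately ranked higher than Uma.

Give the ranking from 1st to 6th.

From clue 1: Wade is in {2,3,4,5}.
From clues 1–2: Ivan is in {1,6}.
From clues 1–4: Ivan → rank 1, Gus → rank 2, Uma → rank 5.
From clues 1–5: Wade → rank 3, Daria → rank 4, Hana → rank 6.

Ivan, Gus, Wade, Daria, Uma, Hana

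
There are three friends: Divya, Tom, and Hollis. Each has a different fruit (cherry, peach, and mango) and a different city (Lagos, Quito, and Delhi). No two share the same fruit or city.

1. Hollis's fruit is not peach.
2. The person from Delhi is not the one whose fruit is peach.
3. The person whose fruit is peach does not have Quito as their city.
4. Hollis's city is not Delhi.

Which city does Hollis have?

Quito

With clues 1–3, Lagos is impossible for Hollis's city.
With clues 1–4, Delhi is impossible for Hollis's city.
That leaves Quito.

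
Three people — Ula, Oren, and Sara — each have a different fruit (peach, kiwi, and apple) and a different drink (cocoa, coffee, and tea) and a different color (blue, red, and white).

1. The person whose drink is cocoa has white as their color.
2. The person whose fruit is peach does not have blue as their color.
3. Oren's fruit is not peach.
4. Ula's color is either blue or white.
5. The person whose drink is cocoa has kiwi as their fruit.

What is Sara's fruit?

With clues 1–5, apple and kiwi are impossible for Sara's fruit.
That leaves peach.

peach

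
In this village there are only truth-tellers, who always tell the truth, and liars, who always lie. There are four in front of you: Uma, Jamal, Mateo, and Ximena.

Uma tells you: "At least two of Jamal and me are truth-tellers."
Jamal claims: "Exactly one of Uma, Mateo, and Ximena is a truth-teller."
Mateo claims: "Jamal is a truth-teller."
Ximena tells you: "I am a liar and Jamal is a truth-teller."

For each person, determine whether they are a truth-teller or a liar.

Consider Uma. Suppose Uma is a truth-teller.
Then no assignment of the remaining roles makes every statement match its speaker's type — contradiction.
So Uma is a liar.
Consider Jamal. Suppose Jamal is a truth-teller.
Then whichever role Ximena has, Ximena's statement has the wrong truth value — contradiction.
So Jamal is a liar.
With that fixed, Mateo's statement is false, so Mateo is a liar.
With that fixed, Ximena's statement is false, so Ximena is a liar.

Uma: liar, Jamal: liar, Mateo: liar, Ximena: liar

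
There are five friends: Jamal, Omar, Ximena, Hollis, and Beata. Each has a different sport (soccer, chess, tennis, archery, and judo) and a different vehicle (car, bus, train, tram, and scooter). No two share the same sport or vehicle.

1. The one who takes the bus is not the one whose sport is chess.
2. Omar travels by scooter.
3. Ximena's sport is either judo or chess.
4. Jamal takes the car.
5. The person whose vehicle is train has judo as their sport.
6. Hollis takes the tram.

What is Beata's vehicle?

bus

With clues 1–2, scooter is impossible for Beata's vehicle.
With clues 1–4, car is impossible for Beata's vehicle.
With clues 1–6, train and tram are impossible for Beata's vehicle.
That leaves bus.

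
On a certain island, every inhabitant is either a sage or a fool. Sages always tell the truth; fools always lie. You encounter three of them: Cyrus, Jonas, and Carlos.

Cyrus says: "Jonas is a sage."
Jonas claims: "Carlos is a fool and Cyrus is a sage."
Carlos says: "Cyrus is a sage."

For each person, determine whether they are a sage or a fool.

Consider Cyrus. Suppose Cyrus is a sage.
Then no assignment of the remaining roles makes every statement match its speaker's type — contradiction.
So Cyrus is a fool.
With that fixed, Jonas's statement is false, so Jonas is a fool.
With that fixed, Carlos's statement is false, so Carlos is a fool.

Cyrus: fool, Jonas: fool, Carlos: fool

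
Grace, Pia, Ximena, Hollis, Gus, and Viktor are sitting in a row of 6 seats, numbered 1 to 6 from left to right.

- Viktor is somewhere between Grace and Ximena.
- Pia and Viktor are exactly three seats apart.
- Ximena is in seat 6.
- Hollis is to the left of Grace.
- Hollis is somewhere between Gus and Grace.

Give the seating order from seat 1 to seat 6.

Gus, Pia, Hollis, Grace, Viktor, Ximena

From clue 1: Viktor is in {2,3,4,5}.
From clues 1–2: Pia is in {1,2,5,6}.
From clues 1–3: Ximena → seat 6.
From clues 1–4: Grace is in {3,4}.
From clues 1–5: Gus → seat 1, Pia → seat 2, Hollis → seat 3, Grace → seat 4, Viktor → seat 5.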